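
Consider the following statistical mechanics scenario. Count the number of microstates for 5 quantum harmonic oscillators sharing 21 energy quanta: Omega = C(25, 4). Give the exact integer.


Step 1: Use binomial coefficient C(25, 4)
Step 2: Numerator = 25! / 21!
Step 3: Denominator = 4!
Step 4: Omega = 12650

12650


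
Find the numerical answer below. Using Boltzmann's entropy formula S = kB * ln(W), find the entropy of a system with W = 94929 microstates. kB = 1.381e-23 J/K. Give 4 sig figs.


Step 1: ln(W) = ln(94929) = 11.46
Step 2: S = kB * ln(W) = 1.381e-23 * 11.46
Step 3: S = 1.583e-22 J/K

1.583e-22


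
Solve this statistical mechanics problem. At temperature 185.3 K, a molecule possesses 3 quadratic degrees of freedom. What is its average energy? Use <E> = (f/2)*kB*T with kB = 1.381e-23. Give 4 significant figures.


Step 1: f/2 = 3/2 = 1.5
Step 2: kB*T = 1.381e-23 * 185.3 = 2.559e-21
Step 3: <E> = 1.5 * 2.559e-21 = 3.838e-21 J

3.838e-21


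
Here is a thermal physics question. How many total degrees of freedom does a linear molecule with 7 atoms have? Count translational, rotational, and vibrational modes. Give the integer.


Step 1: Translational DOF = 3
Step 2: Rotational DOF (linear) = 2
Step 3: Vibrational DOF = 3*7 - 5 = 16
Step 4: Total = 3 + 2 + 16 = 21

21


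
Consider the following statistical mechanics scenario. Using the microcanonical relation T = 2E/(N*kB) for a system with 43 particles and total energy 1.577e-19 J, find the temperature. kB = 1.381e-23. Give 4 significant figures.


Step 1: Numerator = 2*E = 2*1.577e-19 = 3.154e-19 J
Step 2: Denominator = N*kB = 43*1.381e-23 = 5.938e-22
Step 3: T = 3.154e-19 / 5.938e-22 = 531.1 K

531.1


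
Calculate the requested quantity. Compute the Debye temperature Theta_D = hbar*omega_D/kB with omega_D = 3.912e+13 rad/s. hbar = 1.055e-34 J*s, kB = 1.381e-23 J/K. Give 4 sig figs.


Step 1: hbar*omega_D = 1.055e-34 * 3.912e+13 = 4.127e-21 J
Step 2: Theta_D = 4.127e-21 / 1.381e-23
Step 3: Theta_D = 298.9 K

298.9


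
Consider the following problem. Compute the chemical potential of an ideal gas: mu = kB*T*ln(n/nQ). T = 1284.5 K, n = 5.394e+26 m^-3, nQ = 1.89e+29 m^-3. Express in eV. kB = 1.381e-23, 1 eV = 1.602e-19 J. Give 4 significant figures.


Step 1: n/nQ = 5.394e+26/1.89e+29 = 0.002854
Step 2: ln(n/nQ) = -5.859
Step 3: mu = kB*T*ln(n/nQ) = 1.774e-20*-5.859 = -1.039e-19 J
Step 4: Convert to eV: -1.039e-19/1.602e-19 = -0.6488 eV

-0.6488


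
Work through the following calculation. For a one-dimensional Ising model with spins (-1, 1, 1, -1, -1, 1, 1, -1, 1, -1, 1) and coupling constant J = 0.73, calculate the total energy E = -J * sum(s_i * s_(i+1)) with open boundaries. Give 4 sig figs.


Step 1: Nearest-neighbor products: -1, 1, -1, 1, -1, 1, -1, -1, -1, -1
Step 2: Sum of products = -4
Step 3: E = -0.73 * -4 = 2.92

2.92


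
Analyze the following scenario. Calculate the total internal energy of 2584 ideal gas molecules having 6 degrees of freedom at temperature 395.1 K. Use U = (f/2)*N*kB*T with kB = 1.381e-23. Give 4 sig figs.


Step 1: f/2 = 6/2 = 3.0
Step 2: N*kB*T = 2584*1.381e-23*395.1 = 1.41e-17
Step 3: U = 3.0 * 1.41e-17 = 4.23e-17 J

4.23e-17


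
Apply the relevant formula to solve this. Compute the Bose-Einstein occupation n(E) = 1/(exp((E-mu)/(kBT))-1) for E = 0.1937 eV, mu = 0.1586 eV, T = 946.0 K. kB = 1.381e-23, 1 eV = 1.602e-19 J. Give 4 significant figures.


Step 1: (E - mu) = 0.0351 eV
Step 2: x = (E-mu)*eV/(kB*T) = 0.0351*1.602e-19/(1.381e-23*946.0) = 0.4304
Step 3: exp(x) = 1.538
Step 4: n = 1/(exp(x)-1) = 1.859

1.859


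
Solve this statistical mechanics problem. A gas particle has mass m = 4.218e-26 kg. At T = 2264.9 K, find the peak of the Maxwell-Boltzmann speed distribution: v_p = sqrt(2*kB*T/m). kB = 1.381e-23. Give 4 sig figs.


Step 1: Numerator = 2*kB*T = 2*1.381e-23*2264.9 = 6.256e-20
Step 2: Ratio = 6.256e-20 / 4.218e-26 = 1.483e+06
Step 3: v_p = sqrt(1.483e+06) = 1218 m/s

1218


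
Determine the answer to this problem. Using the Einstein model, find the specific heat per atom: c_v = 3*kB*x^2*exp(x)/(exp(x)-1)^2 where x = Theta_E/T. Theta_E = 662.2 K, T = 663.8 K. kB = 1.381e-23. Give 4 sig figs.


Step 1: x = Theta_E/T = 662.2/663.8 = 0.9976
Step 2: x^2 = 0.9952
Step 3: exp(x) = 2.712
Step 4: c_v = 3*1.381e-23*0.9952*2.712/(2.712-1)^2 = 3.816e-23

3.816e-23


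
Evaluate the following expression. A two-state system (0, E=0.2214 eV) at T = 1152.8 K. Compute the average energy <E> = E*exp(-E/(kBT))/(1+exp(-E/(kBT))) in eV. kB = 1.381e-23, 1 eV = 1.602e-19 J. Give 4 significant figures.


Step 1: beta*E = 0.2214*1.602e-19/(1.381e-23*1152.8) = 2.228
Step 2: exp(-beta*E) = 0.1078
Step 3: <E> = 0.2214*0.1078/(1+0.1078) = 0.02154 eV

0.02154


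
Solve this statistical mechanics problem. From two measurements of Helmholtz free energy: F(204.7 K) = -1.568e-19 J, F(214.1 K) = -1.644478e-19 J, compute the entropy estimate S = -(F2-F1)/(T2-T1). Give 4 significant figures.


Step 1: dF = F2 - F1 = -1.644478e-19 - (-1.568e-19) = -7.6478e-21 J
Step 2: dT = T2 - T1 = 214.1 - 204.7 = 9.4 K
Step 3: S = -dF/dT = -(-7.6478e-21)/9.4 = 8.136e-22 J/K

8.136e-22


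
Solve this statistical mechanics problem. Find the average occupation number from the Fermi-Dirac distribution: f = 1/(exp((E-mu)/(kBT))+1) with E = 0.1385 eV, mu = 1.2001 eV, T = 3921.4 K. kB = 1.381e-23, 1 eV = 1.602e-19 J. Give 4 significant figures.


Step 1: (E - mu) = 0.1385 - 1.2001 = -1.062 eV
Step 2: Convert: (E-mu)*eV = -1.701e-19 J
Step 3: x = (E-mu)*eV/(kB*T) = -3.14
Step 4: f = 1/(exp(-3.14)+1) = 0.9585

0.9585


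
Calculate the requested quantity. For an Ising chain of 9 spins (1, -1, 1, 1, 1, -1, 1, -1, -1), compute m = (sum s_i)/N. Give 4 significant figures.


Step 1: Count up spins (+1): 5, down spins (-1): 4
Step 2: Total magnetization M = 5 - 4 = 1
Step 3: m = M/N = 1/9 = 0.1111

0.1111


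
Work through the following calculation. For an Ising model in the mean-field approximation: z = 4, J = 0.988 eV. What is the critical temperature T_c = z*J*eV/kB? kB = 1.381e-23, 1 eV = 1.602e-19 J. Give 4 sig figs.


Step 1: z*J = 4*0.988 = 3.952 eV
Step 2: Convert to Joules: 3.952*1.602e-19 = 6.331e-19 J
Step 3: T_c = 6.331e-19 / 1.381e-23 = 4.584e+04 K

4.584e+04


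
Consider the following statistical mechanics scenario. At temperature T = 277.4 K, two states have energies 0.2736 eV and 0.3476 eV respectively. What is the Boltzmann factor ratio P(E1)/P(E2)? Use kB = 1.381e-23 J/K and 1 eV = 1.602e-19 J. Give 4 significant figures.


Step 1: Compute energy difference dE = E1 - E2 = 0.2736 - 0.3476 = -0.074 eV
Step 2: Convert to Joules: dE_J = -0.074 * 1.602e-19 = -1.185e-20 J
Step 3: Compute exponent = -dE_J / (kB * T) = -(-1.185e-20) / (1.381e-23 * 277.4) = 3.095
Step 4: P(E1)/P(E2) = exp(3.095) = 22.08

22.08


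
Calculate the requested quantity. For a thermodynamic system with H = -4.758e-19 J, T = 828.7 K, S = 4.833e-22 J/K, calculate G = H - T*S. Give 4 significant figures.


Step 1: T*S = 828.7 * 4.833e-22 = 4.005e-19 J
Step 2: G = H - T*S = -4.758e-19 - 4.005e-19
Step 3: G = -8.763e-19 J

-8.763e-19


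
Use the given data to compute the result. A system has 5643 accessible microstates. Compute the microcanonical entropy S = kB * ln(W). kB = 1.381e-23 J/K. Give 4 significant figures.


Step 1: ln(W) = ln(5643) = 8.638
Step 2: S = kB * ln(W) = 1.381e-23 * 8.638
Step 3: S = 1.193e-22 J/K

1.193e-22


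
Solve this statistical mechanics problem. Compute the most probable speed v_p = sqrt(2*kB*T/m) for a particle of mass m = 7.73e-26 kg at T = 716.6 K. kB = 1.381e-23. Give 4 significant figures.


Step 1: Numerator = 2*kB*T = 2*1.381e-23*716.6 = 1.979e-20
Step 2: Ratio = 1.979e-20 / 7.73e-26 = 2.56e+05
Step 3: v_p = sqrt(2.56e+05) = 506 m/s

506


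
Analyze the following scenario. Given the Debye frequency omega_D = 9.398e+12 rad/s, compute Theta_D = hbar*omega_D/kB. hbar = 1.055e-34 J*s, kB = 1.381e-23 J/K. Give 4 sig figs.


Step 1: hbar*omega_D = 1.055e-34 * 9.398e+12 = 9.915e-22 J
Step 2: Theta_D = 9.915e-22 / 1.381e-23
Step 3: Theta_D = 71.8 K

71.8


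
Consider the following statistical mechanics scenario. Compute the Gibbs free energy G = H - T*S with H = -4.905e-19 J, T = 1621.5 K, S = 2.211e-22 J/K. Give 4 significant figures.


Step 1: T*S = 1621.5 * 2.211e-22 = 3.585e-19 J
Step 2: G = H - T*S = -4.905e-19 - 3.585e-19
Step 3: G = -8.49e-19 J

-8.49e-19


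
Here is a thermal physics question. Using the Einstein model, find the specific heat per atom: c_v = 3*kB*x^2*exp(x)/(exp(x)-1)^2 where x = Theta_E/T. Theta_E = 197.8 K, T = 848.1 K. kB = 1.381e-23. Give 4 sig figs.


Step 1: x = Theta_E/T = 197.8/848.1 = 0.2332
Step 2: x^2 = 0.05439
Step 3: exp(x) = 1.263
Step 4: c_v = 3*1.381e-23*0.05439*1.263/(1.263-1)^2 = 4.124e-23

4.124e-23


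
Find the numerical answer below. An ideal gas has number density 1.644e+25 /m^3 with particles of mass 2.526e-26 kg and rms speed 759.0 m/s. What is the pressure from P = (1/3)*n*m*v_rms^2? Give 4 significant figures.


Step 1: v_rms^2 = 759.0^2 = 5.761e+05
Step 2: n*m = 1.644e+25*2.526e-26 = 0.4153
Step 3: P = (1/3)*0.4153*5.761e+05 = 7.974e+04 Pa

7.974e+04


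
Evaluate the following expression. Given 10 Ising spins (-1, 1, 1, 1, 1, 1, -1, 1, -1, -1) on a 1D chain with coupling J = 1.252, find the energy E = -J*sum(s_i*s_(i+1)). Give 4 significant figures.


Step 1: Nearest-neighbor products: -1, 1, 1, 1, 1, -1, -1, -1, 1
Step 2: Sum of products = 1
Step 3: E = -1.252 * 1 = -1.252

-1.252


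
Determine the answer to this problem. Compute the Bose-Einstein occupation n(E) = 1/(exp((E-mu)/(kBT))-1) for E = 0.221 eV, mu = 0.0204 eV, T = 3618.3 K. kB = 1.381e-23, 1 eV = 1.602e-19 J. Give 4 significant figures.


Step 1: (E - mu) = 0.2006 eV
Step 2: x = (E-mu)*eV/(kB*T) = 0.2006*1.602e-19/(1.381e-23*3618.3) = 0.6431
Step 3: exp(x) = 1.902
Step 4: n = 1/(exp(x)-1) = 1.108

1.108


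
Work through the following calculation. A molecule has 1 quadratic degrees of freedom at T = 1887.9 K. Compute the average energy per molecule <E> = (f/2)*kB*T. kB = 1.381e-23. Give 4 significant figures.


Step 1: f/2 = 1/2 = 0.5
Step 2: kB*T = 1.381e-23 * 1887.9 = 2.607e-20
Step 3: <E> = 0.5 * 2.607e-20 = 1.304e-20 J

1.304e-20


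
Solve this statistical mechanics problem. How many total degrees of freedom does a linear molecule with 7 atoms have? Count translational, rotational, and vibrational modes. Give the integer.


Step 1: Translational DOF = 3
Step 2: Rotational DOF (linear) = 2
Step 3: Vibrational DOF = 3*7 - 5 = 16
Step 4: Total = 3 + 2 + 16 = 21

21


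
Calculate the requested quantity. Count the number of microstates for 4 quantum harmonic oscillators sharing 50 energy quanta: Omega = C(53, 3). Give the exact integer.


Step 1: Use binomial coefficient C(53, 3)
Step 2: Numerator = 53! / 50!
Step 3: Denominator = 3!
Step 4: Omega = 23426

23426


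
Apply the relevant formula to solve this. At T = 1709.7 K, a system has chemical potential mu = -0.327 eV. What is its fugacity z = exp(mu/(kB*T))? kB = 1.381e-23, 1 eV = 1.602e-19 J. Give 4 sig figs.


Step 1: Convert mu to Joules: -0.327*1.602e-19 = -5.239e-20 J
Step 2: kB*T = 1.381e-23*1709.7 = 2.361e-20 J
Step 3: mu/(kB*T) = -2.219
Step 4: z = exp(-2.219) = 0.1088

0.1088


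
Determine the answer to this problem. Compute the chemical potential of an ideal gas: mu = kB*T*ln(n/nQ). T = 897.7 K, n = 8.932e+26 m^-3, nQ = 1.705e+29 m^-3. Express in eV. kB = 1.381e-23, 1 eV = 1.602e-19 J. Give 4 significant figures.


Step 1: n/nQ = 8.932e+26/1.705e+29 = 0.005239
Step 2: ln(n/nQ) = -5.252
Step 3: mu = kB*T*ln(n/nQ) = 1.24e-20*-5.252 = -6.511e-20 J
Step 4: Convert to eV: -6.511e-20/1.602e-19 = -0.4064 eV

-0.4064


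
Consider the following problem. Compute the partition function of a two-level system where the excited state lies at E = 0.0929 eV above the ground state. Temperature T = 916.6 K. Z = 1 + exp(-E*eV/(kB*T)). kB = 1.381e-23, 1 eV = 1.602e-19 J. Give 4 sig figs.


Step 1: Compute beta*E = E*eV/(kB*T) = 0.0929*1.602e-19/(1.381e-23*916.6) = 1.176
Step 2: exp(-beta*E) = exp(-1.176) = 0.3086
Step 3: Z = 1 + 0.3086 = 1.309

1.309


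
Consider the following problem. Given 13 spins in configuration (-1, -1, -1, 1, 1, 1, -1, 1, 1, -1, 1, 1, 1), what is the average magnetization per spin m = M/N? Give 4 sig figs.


Step 1: Count up spins (+1): 8, down spins (-1): 5
Step 2: Total magnetization M = 8 - 5 = 3
Step 3: m = M/N = 3/13 = 0.2308

0.2308


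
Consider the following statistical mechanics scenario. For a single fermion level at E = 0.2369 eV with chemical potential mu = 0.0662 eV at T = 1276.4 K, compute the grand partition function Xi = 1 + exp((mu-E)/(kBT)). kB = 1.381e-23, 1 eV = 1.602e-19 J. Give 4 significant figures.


Step 1: (mu - E) = 0.0662 - 0.2369 = -0.1707 eV
Step 2: x = (mu-E)*eV/(kB*T) = -0.1707*1.602e-19/(1.381e-23*1276.4) = -1.551
Step 3: exp(x) = 0.212
Step 4: Xi = 1 + 0.212 = 1.212

1.212


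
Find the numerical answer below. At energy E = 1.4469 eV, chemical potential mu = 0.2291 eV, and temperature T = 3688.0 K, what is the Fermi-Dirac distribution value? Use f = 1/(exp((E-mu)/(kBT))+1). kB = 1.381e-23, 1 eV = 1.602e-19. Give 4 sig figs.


Step 1: (E - mu) = 1.4469 - 0.2291 = 1.218 eV
Step 2: Convert: (E-mu)*eV = 1.951e-19 J
Step 3: x = (E-mu)*eV/(kB*T) = 3.83
Step 4: f = 1/(exp(3.83)+1) = 0.02124

0.02124


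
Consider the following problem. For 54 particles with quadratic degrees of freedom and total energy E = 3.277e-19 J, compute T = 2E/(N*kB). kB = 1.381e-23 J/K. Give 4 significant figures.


Step 1: Numerator = 2*E = 2*3.277e-19 = 6.554e-19 J
Step 2: Denominator = N*kB = 54*1.381e-23 = 7.457e-22
Step 3: T = 6.554e-19 / 7.457e-22 = 878.9 K

878.9


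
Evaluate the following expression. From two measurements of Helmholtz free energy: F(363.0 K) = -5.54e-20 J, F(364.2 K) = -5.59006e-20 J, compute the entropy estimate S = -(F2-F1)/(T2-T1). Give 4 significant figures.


Step 1: dF = F2 - F1 = -5.59006e-20 - (-5.54e-20) = -5.006e-22 J
Step 2: dT = T2 - T1 = 364.2 - 363.0 = 1.2 K
Step 3: S = -dF/dT = -(-5.006e-22)/1.2 = 4.172e-22 J/K

4.172e-22


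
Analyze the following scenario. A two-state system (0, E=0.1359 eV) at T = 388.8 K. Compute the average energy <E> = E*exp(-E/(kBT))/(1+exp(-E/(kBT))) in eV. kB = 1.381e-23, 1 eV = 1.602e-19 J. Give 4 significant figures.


Step 1: beta*E = 0.1359*1.602e-19/(1.381e-23*388.8) = 4.055
Step 2: exp(-beta*E) = 0.01734
Step 3: <E> = 0.1359*0.01734/(1+0.01734) = 0.002316 eV

0.002316


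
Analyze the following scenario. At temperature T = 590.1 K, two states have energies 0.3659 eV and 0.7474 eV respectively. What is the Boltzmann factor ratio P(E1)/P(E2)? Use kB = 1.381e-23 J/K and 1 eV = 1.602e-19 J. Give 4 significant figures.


Step 1: Compute energy difference dE = E1 - E2 = 0.3659 - 0.7474 = -0.3815 eV
Step 2: Convert to Joules: dE_J = -0.3815 * 1.602e-19 = -6.112e-20 J
Step 3: Compute exponent = -dE_J / (kB * T) = -(-6.112e-20) / (1.381e-23 * 590.1) = 7.5
Step 4: P(E1)/P(E2) = exp(7.5) = 1807

1807


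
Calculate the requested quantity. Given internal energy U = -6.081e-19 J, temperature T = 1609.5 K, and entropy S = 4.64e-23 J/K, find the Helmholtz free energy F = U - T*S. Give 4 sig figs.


Step 1: T*S = 1609.5 * 4.64e-23 = 7.468e-20 J
Step 2: F = U - T*S = -6.081e-19 - 7.468e-20
Step 3: F = -6.828e-19 J

-6.828e-19


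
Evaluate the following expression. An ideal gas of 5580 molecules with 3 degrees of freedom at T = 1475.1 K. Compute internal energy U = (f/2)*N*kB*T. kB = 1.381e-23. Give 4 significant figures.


Step 1: f/2 = 3/2 = 1.5
Step 2: N*kB*T = 5580*1.381e-23*1475.1 = 1.137e-16
Step 3: U = 1.5 * 1.137e-16 = 1.705e-16 J

1.705e-16


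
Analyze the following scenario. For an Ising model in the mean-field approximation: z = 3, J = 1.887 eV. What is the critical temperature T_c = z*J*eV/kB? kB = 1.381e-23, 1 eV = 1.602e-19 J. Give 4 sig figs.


Step 1: z*J = 3*1.887 = 5.661 eV
Step 2: Convert to Joules: 5.661*1.602e-19 = 9.069e-19 J
Step 3: T_c = 9.069e-19 / 1.381e-23 = 6.567e+04 K

6.567e+04


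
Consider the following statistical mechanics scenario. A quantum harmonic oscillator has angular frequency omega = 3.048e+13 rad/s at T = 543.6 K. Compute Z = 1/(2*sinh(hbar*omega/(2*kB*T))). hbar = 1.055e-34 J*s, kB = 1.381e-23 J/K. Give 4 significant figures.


Step 1: Compute x = hbar*omega/(kB*T) = 1.055e-34*3.048e+13/(1.381e-23*543.6) = 0.4283
Step 2: x/2 = 0.2142
Step 3: sinh(x/2) = 0.2158
Step 4: Z = 1/(2*0.2158) = 2.317

2.317


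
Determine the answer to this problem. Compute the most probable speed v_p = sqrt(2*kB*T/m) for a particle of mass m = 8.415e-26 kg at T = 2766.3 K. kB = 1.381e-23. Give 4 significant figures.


Step 1: Numerator = 2*kB*T = 2*1.381e-23*2766.3 = 7.641e-20
Step 2: Ratio = 7.641e-20 / 8.415e-26 = 9.08e+05
Step 3: v_p = sqrt(9.08e+05) = 952.9 m/s

952.9


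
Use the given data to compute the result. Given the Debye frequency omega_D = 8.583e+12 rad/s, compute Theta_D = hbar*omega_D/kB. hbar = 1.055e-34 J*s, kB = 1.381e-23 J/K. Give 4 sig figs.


Step 1: hbar*omega_D = 1.055e-34 * 8.583e+12 = 9.055e-22 J
Step 2: Theta_D = 9.055e-22 / 1.381e-23
Step 3: Theta_D = 65.57 K

65.57


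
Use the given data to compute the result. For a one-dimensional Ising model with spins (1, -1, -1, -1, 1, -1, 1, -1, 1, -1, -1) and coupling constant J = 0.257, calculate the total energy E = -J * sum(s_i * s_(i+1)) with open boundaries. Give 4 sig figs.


Step 1: Nearest-neighbor products: -1, 1, 1, -1, -1, -1, -1, -1, -1, 1
Step 2: Sum of products = -4
Step 3: E = -0.257 * -4 = 1.028

1.028


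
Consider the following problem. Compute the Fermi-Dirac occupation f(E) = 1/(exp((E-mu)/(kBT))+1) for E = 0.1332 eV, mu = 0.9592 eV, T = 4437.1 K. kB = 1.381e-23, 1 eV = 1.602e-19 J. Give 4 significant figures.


Step 1: (E - mu) = 0.1332 - 0.9592 = -0.826 eV
Step 2: Convert: (E-mu)*eV = -1.323e-19 J
Step 3: x = (E-mu)*eV/(kB*T) = -2.159
Step 4: f = 1/(exp(-2.159)+1) = 0.8966

0.8966


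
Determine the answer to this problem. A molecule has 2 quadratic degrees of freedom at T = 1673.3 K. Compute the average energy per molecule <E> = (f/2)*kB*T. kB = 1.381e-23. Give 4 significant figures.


Step 1: f/2 = 2/2 = 1
Step 2: kB*T = 1.381e-23 * 1673.3 = 2.311e-20
Step 3: <E> = 1 * 2.311e-20 = 2.311e-20 J

2.311e-20


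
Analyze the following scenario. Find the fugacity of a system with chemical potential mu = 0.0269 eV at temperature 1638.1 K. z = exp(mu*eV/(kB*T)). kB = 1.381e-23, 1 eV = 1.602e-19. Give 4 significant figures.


Step 1: Convert mu to Joules: 0.0269*1.602e-19 = 4.309e-21 J
Step 2: kB*T = 1.381e-23*1638.1 = 2.262e-20 J
Step 3: mu/(kB*T) = 0.1905
Step 4: z = exp(0.1905) = 1.21

1.21


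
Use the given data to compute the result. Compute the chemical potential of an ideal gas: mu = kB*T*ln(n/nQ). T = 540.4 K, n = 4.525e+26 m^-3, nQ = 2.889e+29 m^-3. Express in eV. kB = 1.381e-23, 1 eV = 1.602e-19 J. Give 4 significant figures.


Step 1: n/nQ = 4.525e+26/2.889e+29 = 0.001566
Step 2: ln(n/nQ) = -6.459
Step 3: mu = kB*T*ln(n/nQ) = 7.463e-21*-6.459 = -4.82e-20 J
Step 4: Convert to eV: -4.82e-20/1.602e-19 = -0.3009 eV

-0.3009


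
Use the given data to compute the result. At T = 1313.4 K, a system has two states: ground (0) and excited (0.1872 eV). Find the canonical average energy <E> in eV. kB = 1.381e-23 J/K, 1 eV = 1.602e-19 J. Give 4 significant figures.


Step 1: beta*E = 0.1872*1.602e-19/(1.381e-23*1313.4) = 1.653
Step 2: exp(-beta*E) = 0.1914
Step 3: <E> = 0.1872*0.1914/(1+0.1914) = 0.03007 eV

0.03007


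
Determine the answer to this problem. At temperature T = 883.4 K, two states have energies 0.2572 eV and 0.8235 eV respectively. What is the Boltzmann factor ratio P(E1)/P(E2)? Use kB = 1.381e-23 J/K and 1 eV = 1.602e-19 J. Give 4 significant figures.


Step 1: Compute energy difference dE = E1 - E2 = 0.2572 - 0.8235 = -0.5663 eV
Step 2: Convert to Joules: dE_J = -0.5663 * 1.602e-19 = -9.072e-20 J
Step 3: Compute exponent = -dE_J / (kB * T) = -(-9.072e-20) / (1.381e-23 * 883.4) = 7.436
Step 4: P(E1)/P(E2) = exp(7.436) = 1696

1696


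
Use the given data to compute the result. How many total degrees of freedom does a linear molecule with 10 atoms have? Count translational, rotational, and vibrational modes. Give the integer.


Step 1: Translational DOF = 3
Step 2: Rotational DOF (linear) = 2
Step 3: Vibrational DOF = 3*10 - 5 = 25
Step 4: Total = 3 + 2 + 25 = 30

30


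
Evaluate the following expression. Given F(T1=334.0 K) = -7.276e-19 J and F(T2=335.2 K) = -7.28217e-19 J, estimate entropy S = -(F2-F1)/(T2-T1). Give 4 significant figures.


Step 1: dF = F2 - F1 = -7.28217e-19 - (-7.276e-19) = -6.17e-22 J
Step 2: dT = T2 - T1 = 335.2 - 334.0 = 1.2 K
Step 3: S = -dF/dT = -(-6.17e-22)/1.2 = 5.142e-22 J/K

5.142e-22


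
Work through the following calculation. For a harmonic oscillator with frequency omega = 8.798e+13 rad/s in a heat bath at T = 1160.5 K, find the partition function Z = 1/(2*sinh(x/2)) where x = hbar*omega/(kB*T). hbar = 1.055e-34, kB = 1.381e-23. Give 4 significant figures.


Step 1: Compute x = hbar*omega/(kB*T) = 1.055e-34*8.798e+13/(1.381e-23*1160.5) = 0.5792
Step 2: x/2 = 0.2896
Step 3: sinh(x/2) = 0.2936
Step 4: Z = 1/(2*0.2936) = 1.703

1.703


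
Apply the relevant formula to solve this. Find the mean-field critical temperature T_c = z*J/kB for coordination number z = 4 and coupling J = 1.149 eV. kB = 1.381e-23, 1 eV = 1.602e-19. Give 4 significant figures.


Step 1: z*J = 4*1.149 = 4.596 eV
Step 2: Convert to Joules: 4.596*1.602e-19 = 7.363e-19 J
Step 3: T_c = 7.363e-19 / 1.381e-23 = 5.331e+04 K

5.331e+04


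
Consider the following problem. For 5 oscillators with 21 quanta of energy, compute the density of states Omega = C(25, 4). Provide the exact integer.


Step 1: Use binomial coefficient C(25, 4)
Step 2: Numerator = 25! / 21!
Step 3: Denominator = 4!
Step 4: Omega = 12650

12650


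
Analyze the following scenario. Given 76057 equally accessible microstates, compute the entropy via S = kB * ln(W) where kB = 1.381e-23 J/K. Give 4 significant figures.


Step 1: ln(W) = ln(76057) = 11.24
Step 2: S = kB * ln(W) = 1.381e-23 * 11.24
Step 3: S = 1.552e-22 J/K

1.552e-22


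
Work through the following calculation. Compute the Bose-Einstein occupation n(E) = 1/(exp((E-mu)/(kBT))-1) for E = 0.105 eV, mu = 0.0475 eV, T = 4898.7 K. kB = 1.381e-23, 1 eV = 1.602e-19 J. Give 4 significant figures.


Step 1: (E - mu) = 0.0575 eV
Step 2: x = (E-mu)*eV/(kB*T) = 0.0575*1.602e-19/(1.381e-23*4898.7) = 0.1362
Step 3: exp(x) = 1.146
Step 4: n = 1/(exp(x)-1) = 6.856

6.856


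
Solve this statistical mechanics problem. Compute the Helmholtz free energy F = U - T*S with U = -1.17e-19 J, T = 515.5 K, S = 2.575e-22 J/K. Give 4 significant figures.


Step 1: T*S = 515.5 * 2.575e-22 = 1.327e-19 J
Step 2: F = U - T*S = -1.17e-19 - 1.327e-19
Step 3: F = -2.497e-19 J

-2.497e-19


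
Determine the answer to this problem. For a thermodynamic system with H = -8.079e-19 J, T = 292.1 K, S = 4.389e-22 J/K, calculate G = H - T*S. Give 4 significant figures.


Step 1: T*S = 292.1 * 4.389e-22 = 1.282e-19 J
Step 2: G = H - T*S = -8.079e-19 - 1.282e-19
Step 3: G = -9.361e-19 J

-9.361e-19


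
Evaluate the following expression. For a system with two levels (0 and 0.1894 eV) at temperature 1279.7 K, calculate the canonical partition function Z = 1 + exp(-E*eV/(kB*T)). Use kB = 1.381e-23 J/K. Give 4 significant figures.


Step 1: Compute beta*E = E*eV/(kB*T) = 0.1894*1.602e-19/(1.381e-23*1279.7) = 1.717
Step 2: exp(-beta*E) = exp(-1.717) = 0.1796
Step 3: Z = 1 + 0.1796 = 1.18

1.18


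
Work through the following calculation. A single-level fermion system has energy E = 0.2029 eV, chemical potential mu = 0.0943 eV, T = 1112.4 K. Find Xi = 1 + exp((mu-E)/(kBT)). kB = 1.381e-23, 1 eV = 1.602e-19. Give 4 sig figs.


Step 1: (mu - E) = 0.0943 - 0.2029 = -0.1086 eV
Step 2: x = (mu-E)*eV/(kB*T) = -0.1086*1.602e-19/(1.381e-23*1112.4) = -1.132
Step 3: exp(x) = 0.3222
Step 4: Xi = 1 + 0.3222 = 1.322

1.322


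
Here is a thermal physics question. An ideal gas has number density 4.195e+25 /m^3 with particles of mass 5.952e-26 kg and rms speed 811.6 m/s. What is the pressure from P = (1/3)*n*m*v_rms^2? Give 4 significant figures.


Step 1: v_rms^2 = 811.6^2 = 6.587e+05
Step 2: n*m = 4.195e+25*5.952e-26 = 2.497
Step 3: P = (1/3)*2.497*6.587e+05 = 5.482e+05 Pa

5.482e+05


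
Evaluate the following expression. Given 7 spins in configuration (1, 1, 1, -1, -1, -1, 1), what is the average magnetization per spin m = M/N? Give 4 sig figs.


Step 1: Count up spins (+1): 4, down spins (-1): 3
Step 2: Total magnetization M = 4 - 3 = 1
Step 3: m = M/N = 1/7 = 0.1429

0.1429


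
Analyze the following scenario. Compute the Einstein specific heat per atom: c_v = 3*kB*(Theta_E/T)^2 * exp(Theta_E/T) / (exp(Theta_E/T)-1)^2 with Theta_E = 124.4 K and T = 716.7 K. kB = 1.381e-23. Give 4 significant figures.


Step 1: x = Theta_E/T = 124.4/716.7 = 0.1736
Step 2: x^2 = 0.03013
Step 3: exp(x) = 1.19
Step 4: c_v = 3*1.381e-23*0.03013*1.19/(1.19-1)^2 = 4.133e-23

4.133e-23


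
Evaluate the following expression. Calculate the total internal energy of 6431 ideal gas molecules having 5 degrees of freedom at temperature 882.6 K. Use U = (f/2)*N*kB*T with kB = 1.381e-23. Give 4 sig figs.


Step 1: f/2 = 5/2 = 2.5
Step 2: N*kB*T = 6431*1.381e-23*882.6 = 7.839e-17
Step 3: U = 2.5 * 7.839e-17 = 1.96e-16 J

1.96e-16


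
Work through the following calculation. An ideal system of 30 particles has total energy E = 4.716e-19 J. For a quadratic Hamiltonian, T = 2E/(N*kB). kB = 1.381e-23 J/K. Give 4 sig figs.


Step 1: Numerator = 2*E = 2*4.716e-19 = 9.432e-19 J
Step 2: Denominator = N*kB = 30*1.381e-23 = 4.143e-22
Step 3: T = 9.432e-19 / 4.143e-22 = 2277 K

2277


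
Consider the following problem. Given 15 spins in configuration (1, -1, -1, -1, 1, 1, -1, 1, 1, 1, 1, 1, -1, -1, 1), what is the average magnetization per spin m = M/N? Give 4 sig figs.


Step 1: Count up spins (+1): 9, down spins (-1): 6
Step 2: Total magnetization M = 9 - 6 = 3
Step 3: m = M/N = 3/15 = 0.2

0.2


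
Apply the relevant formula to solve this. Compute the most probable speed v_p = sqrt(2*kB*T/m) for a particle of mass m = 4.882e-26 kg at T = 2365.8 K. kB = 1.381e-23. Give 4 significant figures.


Step 1: Numerator = 2*kB*T = 2*1.381e-23*2365.8 = 6.534e-20
Step 2: Ratio = 6.534e-20 / 4.882e-26 = 1.338e+06
Step 3: v_p = sqrt(1.338e+06) = 1157 m/s

1157


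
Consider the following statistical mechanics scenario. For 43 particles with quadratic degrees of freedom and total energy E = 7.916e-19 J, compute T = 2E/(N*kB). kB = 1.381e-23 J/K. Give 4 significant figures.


Step 1: Numerator = 2*E = 2*7.916e-19 = 1.583e-18 J
Step 2: Denominator = N*kB = 43*1.381e-23 = 5.938e-22
Step 3: T = 1.583e-18 / 5.938e-22 = 2666 K

2666


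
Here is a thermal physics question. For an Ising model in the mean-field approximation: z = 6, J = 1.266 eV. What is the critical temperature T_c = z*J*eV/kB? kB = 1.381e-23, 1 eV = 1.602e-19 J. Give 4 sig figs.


Step 1: z*J = 6*1.266 = 7.596 eV
Step 2: Convert to Joules: 7.596*1.602e-19 = 1.217e-18 J
Step 3: T_c = 1.217e-18 / 1.381e-23 = 8.812e+04 K

8.812e+04


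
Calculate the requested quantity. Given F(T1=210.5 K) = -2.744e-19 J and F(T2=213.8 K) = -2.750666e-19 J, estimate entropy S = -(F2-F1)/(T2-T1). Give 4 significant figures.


Step 1: dF = F2 - F1 = -2.750666e-19 - (-2.744e-19) = -6.666e-22 J
Step 2: dT = T2 - T1 = 213.8 - 210.5 = 3.3 K
Step 3: S = -dF/dT = -(-6.666e-22)/3.3 = 2.02e-22 J/K

2.02e-22


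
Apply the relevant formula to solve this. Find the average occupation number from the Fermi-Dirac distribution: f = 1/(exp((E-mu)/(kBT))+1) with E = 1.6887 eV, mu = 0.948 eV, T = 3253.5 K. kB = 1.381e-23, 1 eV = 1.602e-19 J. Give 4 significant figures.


Step 1: (E - mu) = 1.6887 - 0.948 = 0.7407 eV
Step 2: Convert: (E-mu)*eV = 1.187e-19 J
Step 3: x = (E-mu)*eV/(kB*T) = 2.641
Step 4: f = 1/(exp(2.641)+1) = 0.06655

0.06655


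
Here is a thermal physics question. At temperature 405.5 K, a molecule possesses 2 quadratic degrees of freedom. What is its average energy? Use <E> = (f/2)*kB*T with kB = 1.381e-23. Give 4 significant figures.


Step 1: f/2 = 2/2 = 1
Step 2: kB*T = 1.381e-23 * 405.5 = 5.6e-21
Step 3: <E> = 1 * 5.6e-21 = 5.6e-21 J

5.6e-21


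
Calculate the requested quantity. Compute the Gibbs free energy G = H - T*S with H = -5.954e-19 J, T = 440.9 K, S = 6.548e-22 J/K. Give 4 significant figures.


Step 1: T*S = 440.9 * 6.548e-22 = 2.887e-19 J
Step 2: G = H - T*S = -5.954e-19 - 2.887e-19
Step 3: G = -8.841e-19 J

-8.841e-19


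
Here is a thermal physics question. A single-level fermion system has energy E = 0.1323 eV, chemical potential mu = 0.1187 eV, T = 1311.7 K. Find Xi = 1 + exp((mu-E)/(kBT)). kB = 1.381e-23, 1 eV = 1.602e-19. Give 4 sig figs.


Step 1: (mu - E) = 0.1187 - 0.1323 = -0.0136 eV
Step 2: x = (mu-E)*eV/(kB*T) = -0.0136*1.602e-19/(1.381e-23*1311.7) = -0.1203
Step 3: exp(x) = 0.8867
Step 4: Xi = 1 + 0.8867 = 1.887

1.887


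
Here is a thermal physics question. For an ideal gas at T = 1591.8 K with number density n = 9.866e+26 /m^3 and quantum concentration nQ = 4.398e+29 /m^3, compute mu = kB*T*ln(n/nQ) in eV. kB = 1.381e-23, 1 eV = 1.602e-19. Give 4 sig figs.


Step 1: n/nQ = 9.866e+26/4.398e+29 = 0.002243
Step 2: ln(n/nQ) = -6.1
Step 3: mu = kB*T*ln(n/nQ) = 2.198e-20*-6.1 = -1.341e-19 J
Step 4: Convert to eV: -1.341e-19/1.602e-19 = -0.837 eV

-0.837


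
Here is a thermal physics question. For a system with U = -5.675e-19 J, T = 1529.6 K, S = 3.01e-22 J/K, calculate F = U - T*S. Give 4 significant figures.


Step 1: T*S = 1529.6 * 3.01e-22 = 4.604e-19 J
Step 2: F = U - T*S = -5.675e-19 - 4.604e-19
Step 3: F = -1.028e-18 J

-1.028e-18


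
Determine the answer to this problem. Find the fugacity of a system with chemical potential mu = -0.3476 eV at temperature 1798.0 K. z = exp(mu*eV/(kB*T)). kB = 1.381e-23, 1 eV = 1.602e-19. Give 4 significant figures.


Step 1: Convert mu to Joules: -0.3476*1.602e-19 = -5.569e-20 J
Step 2: kB*T = 1.381e-23*1798.0 = 2.483e-20 J
Step 3: mu/(kB*T) = -2.243
Step 4: z = exp(-2.243) = 0.1062

0.1062


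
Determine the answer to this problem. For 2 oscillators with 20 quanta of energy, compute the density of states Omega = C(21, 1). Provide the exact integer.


Step 1: Use binomial coefficient C(21, 1)
Step 2: Numerator = 21! / 20!
Step 3: Denominator = 1!
Step 4: Omega = 21

21


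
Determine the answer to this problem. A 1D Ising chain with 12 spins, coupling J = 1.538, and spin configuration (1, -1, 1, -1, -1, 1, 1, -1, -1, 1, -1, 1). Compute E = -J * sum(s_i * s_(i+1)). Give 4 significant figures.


Step 1: Nearest-neighbor products: -1, -1, -1, 1, -1, 1, -1, 1, -1, -1, -1
Step 2: Sum of products = -5
Step 3: E = -1.538 * -5 = 7.69

7.69


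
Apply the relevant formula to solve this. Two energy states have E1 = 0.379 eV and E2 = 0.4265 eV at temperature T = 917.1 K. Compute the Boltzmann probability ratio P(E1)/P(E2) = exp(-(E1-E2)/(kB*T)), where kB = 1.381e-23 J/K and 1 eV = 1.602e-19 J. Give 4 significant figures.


Step 1: Compute energy difference dE = E1 - E2 = 0.379 - 0.4265 = -0.0475 eV
Step 2: Convert to Joules: dE_J = -0.0475 * 1.602e-19 = -7.609e-21 J
Step 3: Compute exponent = -dE_J / (kB * T) = -(-7.609e-21) / (1.381e-23 * 917.1) = 0.6008
Step 4: P(E1)/P(E2) = exp(0.6008) = 1.824

1.824


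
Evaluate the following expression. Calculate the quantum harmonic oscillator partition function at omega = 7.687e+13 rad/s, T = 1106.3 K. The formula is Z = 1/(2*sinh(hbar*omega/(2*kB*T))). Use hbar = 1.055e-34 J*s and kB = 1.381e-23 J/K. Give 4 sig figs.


Step 1: Compute x = hbar*omega/(kB*T) = 1.055e-34*7.687e+13/(1.381e-23*1106.3) = 0.5308
Step 2: x/2 = 0.2654
Step 3: sinh(x/2) = 0.2685
Step 4: Z = 1/(2*0.2685) = 1.862

1.862


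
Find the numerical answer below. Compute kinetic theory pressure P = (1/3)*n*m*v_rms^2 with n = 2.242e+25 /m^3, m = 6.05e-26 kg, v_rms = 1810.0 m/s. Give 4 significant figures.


Step 1: v_rms^2 = 1810.0^2 = 3.276e+06
Step 2: n*m = 2.242e+25*6.05e-26 = 1.356
Step 3: P = (1/3)*1.356*3.276e+06 = 1.481e+06 Pa

1.481e+06


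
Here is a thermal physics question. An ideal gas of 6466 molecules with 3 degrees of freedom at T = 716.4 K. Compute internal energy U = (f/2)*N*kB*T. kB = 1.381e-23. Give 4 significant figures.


Step 1: f/2 = 3/2 = 1.5
Step 2: N*kB*T = 6466*1.381e-23*716.4 = 6.397e-17
Step 3: U = 1.5 * 6.397e-17 = 9.596e-17 J

9.596e-17


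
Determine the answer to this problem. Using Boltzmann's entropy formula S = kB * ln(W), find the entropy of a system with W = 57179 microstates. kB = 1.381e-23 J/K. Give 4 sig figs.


Step 1: ln(W) = ln(57179) = 10.95
Step 2: S = kB * ln(W) = 1.381e-23 * 10.95
Step 3: S = 1.513e-22 J/K

1.513e-22


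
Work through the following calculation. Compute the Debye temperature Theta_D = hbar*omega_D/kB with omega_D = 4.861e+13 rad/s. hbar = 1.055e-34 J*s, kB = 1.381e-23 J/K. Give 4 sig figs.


Step 1: hbar*omega_D = 1.055e-34 * 4.861e+13 = 5.128e-21 J
Step 2: Theta_D = 5.128e-21 / 1.381e-23
Step 3: Theta_D = 371.4 K

371.4


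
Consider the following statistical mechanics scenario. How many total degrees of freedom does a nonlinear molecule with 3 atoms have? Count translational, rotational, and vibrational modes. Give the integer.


Step 1: Translational DOF = 3
Step 2: Rotational DOF (nonlinear) = 3
Step 3: Vibrational DOF = 3*3 - 6 = 3
Step 4: Total = 3 + 3 + 3 = 9

9


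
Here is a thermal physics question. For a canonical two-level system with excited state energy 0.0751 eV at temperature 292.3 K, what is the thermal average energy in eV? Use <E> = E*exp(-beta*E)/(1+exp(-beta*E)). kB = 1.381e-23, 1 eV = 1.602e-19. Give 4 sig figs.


Step 1: beta*E = 0.0751*1.602e-19/(1.381e-23*292.3) = 2.98
Step 2: exp(-beta*E) = 0.05077
Step 3: <E> = 0.0751*0.05077/(1+0.05077) = 0.003629 eV

0.003629


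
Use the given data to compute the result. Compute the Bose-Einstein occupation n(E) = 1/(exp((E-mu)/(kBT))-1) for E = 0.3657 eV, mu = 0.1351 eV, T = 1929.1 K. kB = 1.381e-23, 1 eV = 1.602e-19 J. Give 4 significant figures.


Step 1: (E - mu) = 0.2306 eV
Step 2: x = (E-mu)*eV/(kB*T) = 0.2306*1.602e-19/(1.381e-23*1929.1) = 1.387
Step 3: exp(x) = 4.002
Step 4: n = 1/(exp(x)-1) = 0.3332

0.3332


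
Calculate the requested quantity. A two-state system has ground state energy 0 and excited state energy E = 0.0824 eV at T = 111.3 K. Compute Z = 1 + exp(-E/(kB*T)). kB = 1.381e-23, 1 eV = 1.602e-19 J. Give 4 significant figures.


Step 1: Compute beta*E = E*eV/(kB*T) = 0.0824*1.602e-19/(1.381e-23*111.3) = 8.588
Step 2: exp(-beta*E) = exp(-8.588) = 0.0001863
Step 3: Z = 1 + 0.0001863 = 1

1


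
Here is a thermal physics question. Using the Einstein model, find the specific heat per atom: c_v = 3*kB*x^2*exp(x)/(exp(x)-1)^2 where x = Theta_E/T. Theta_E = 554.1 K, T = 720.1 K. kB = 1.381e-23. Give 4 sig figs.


Step 1: x = Theta_E/T = 554.1/720.1 = 0.7695
Step 2: x^2 = 0.5921
Step 3: exp(x) = 2.159
Step 4: c_v = 3*1.381e-23*0.5921*2.159/(2.159-1)^2 = 3.944e-23

3.944e-23


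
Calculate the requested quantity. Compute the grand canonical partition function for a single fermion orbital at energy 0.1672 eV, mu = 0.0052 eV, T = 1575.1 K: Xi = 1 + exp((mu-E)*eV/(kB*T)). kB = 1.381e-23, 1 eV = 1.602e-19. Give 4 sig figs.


Step 1: (mu - E) = 0.0052 - 0.1672 = -0.162 eV
Step 2: x = (mu-E)*eV/(kB*T) = -0.162*1.602e-19/(1.381e-23*1575.1) = -1.193
Step 3: exp(x) = 0.3033
Step 4: Xi = 1 + 0.3033 = 1.303

1.303


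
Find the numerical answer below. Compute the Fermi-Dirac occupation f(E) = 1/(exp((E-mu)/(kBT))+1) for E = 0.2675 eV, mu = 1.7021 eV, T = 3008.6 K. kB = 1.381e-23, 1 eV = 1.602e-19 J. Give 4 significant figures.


Step 1: (E - mu) = 0.2675 - 1.7021 = -1.435 eV
Step 2: Convert: (E-mu)*eV = -2.298e-19 J
Step 3: x = (E-mu)*eV/(kB*T) = -5.531
Step 4: f = 1/(exp(-5.531)+1) = 0.9961

0.9961


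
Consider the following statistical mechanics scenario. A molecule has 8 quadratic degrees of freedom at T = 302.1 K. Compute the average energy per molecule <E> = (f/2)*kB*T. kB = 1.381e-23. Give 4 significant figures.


Step 1: f/2 = 8/2 = 4
Step 2: kB*T = 1.381e-23 * 302.1 = 4.172e-21
Step 3: <E> = 4 * 4.172e-21 = 1.669e-20 J

1.669e-20


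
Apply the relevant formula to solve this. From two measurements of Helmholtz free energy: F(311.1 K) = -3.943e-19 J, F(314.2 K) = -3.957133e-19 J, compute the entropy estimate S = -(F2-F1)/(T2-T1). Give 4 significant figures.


Step 1: dF = F2 - F1 = -3.957133e-19 - (-3.943e-19) = -1.4133e-21 J
Step 2: dT = T2 - T1 = 314.2 - 311.1 = 3.1 K
Step 3: S = -dF/dT = -(-1.4133e-21)/3.1 = 4.559e-22 J/K

4.559e-22


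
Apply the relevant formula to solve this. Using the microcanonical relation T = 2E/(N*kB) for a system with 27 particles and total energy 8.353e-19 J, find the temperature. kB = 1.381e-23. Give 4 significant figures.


Step 1: Numerator = 2*E = 2*8.353e-19 = 1.671e-18 J
Step 2: Denominator = N*kB = 27*1.381e-23 = 3.729e-22
Step 3: T = 1.671e-18 / 3.729e-22 = 4480 K

4480


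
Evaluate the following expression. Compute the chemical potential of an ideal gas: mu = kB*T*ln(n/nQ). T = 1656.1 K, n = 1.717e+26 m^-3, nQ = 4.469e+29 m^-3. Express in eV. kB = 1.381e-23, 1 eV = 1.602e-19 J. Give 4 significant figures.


Step 1: n/nQ = 1.717e+26/4.469e+29 = 0.0003842
Step 2: ln(n/nQ) = -7.864
Step 3: mu = kB*T*ln(n/nQ) = 2.287e-20*-7.864 = -1.799e-19 J
Step 4: Convert to eV: -1.799e-19/1.602e-19 = -1.123 eV

-1.123


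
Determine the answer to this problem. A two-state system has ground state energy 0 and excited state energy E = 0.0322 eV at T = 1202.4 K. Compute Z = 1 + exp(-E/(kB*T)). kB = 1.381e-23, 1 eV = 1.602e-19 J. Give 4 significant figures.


Step 1: Compute beta*E = E*eV/(kB*T) = 0.0322*1.602e-19/(1.381e-23*1202.4) = 0.3107
Step 2: exp(-beta*E) = exp(-0.3107) = 0.733
Step 3: Z = 1 + 0.733 = 1.733

1.733


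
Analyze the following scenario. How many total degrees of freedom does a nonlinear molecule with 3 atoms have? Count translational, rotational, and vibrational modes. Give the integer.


Step 1: Translational DOF = 3
Step 2: Rotational DOF (nonlinear) = 3
Step 3: Vibrational DOF = 3*3 - 6 = 3
Step 4: Total = 3 + 3 + 3 = 9

9


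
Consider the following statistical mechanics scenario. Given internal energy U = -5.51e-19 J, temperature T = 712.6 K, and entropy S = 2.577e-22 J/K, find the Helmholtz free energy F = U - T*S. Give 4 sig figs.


Step 1: T*S = 712.6 * 2.577e-22 = 1.836e-19 J
Step 2: F = U - T*S = -5.51e-19 - 1.836e-19
Step 3: F = -7.346e-19 J

-7.346e-19


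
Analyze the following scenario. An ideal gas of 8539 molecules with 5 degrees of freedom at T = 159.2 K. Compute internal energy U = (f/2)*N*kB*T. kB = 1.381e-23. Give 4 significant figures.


Step 1: f/2 = 5/2 = 2.5
Step 2: N*kB*T = 8539*1.381e-23*159.2 = 1.877e-17
Step 3: U = 2.5 * 1.877e-17 = 4.693e-17 J

4.693e-17


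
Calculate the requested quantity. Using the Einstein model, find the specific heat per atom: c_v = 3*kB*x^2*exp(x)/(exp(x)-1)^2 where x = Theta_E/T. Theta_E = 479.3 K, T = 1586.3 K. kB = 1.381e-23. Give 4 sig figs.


Step 1: x = Theta_E/T = 479.3/1586.3 = 0.3021
Step 2: x^2 = 0.09129
Step 3: exp(x) = 1.353
Step 4: c_v = 3*1.381e-23*0.09129*1.353/(1.353-1)^2 = 4.112e-23

4.112e-23


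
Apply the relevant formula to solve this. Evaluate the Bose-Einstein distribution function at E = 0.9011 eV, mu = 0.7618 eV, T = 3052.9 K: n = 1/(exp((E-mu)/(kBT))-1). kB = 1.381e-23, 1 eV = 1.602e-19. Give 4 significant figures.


Step 1: (E - mu) = 0.1393 eV
Step 2: x = (E-mu)*eV/(kB*T) = 0.1393*1.602e-19/(1.381e-23*3052.9) = 0.5293
Step 3: exp(x) = 1.698
Step 4: n = 1/(exp(x)-1) = 1.433

1.433
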